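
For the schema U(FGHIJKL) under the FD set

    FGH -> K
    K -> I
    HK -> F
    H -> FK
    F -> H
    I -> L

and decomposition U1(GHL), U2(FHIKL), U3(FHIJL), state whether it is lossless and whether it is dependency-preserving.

lossy but dependency-preserving

Lossless test (chase): Rows 1 and 2 agree on H; apply H→FK and equate their FK entries. Rows 1 and 3 agree on H; apply H→FK and equate their FK entries. Rows 1 and 2 agree on K; apply K→I and equate their I entries. No row becomes fully distinguished — the join is lossy.
Dependency preservation: FGH → K is not contained in any single fragment, but the restricted closure of its left-hand side across the fragments still reaches the right-hand side; the remaining FDs each lie inside some fragment. All dependencies are preserved.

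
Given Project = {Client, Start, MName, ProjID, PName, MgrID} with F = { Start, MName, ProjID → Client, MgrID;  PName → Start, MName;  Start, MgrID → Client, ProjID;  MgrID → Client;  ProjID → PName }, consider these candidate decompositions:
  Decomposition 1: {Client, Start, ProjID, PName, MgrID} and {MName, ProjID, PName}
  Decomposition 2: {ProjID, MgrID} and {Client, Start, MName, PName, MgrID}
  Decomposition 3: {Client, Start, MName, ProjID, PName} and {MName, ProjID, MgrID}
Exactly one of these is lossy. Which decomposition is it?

Decomposition 2

Decomposition 1: common = {ProjID, PName}, closure = {Client, Start, MName, ProjID, PName, MgrID} → lossless.
Decomposition 2: common = {MgrID}, closure = {Client, MgrID} → lossy.
Decomposition 3: common = {MName, ProjID}, closure = {Client, Start, MName, ProjID, PName, MgrID} → lossless.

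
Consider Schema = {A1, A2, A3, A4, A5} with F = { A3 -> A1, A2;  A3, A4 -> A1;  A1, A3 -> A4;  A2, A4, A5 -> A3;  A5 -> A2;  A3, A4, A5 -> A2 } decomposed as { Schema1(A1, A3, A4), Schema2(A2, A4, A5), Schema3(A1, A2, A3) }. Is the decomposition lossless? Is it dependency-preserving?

lossy and not dependency-preserving

Lossless test (chase): Rows 1 and 3 agree on A3; apply A3→A1, A2 and equate their A1, A2 entries. Rows 1 and 3 agree on A1, A3; apply A1, A3→A4 and equate their A4 entries. No row becomes fully distinguished — the join is lossy.
Dependency preservation: the restricted closure of {A2, A4, A5} across the fragments never reaches {A3}, so A2, A4, A5 → A3 cannot be enforced without a join — not preserved.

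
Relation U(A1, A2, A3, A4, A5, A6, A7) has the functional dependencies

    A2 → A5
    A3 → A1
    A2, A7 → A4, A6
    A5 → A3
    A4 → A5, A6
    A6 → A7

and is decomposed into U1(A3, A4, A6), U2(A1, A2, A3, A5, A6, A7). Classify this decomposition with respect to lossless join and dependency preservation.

lossy and not dependency-preserving

Lossless test: (A3, A6)⁺ = {A1, A3, A6, A7}, which is a superkey of neither fragment — lossy.
Dependency preservation: the restricted closure of {A2, A7} across the fragments never reaches {A4, A6}, so A2, A7 → A4, A6 cannot be enforced without a join — not preserved.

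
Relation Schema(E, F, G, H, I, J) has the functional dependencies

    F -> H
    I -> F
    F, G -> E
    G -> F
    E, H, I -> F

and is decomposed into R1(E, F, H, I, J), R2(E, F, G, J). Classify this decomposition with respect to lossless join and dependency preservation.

lossy but dependency-preserving

Lossless test: (E, F, J)⁺ = {E, F, H, J}, which is a superkey of neither fragment — lossy.
Dependency preservation: every FD's attributes lie within a single fragment, so each can be enforced locally — preserved.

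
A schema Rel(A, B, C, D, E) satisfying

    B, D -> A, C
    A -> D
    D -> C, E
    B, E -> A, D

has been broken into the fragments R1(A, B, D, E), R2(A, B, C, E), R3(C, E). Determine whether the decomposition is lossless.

Chase test. Columns are A, B, C, D, E; row i has aⱼ where attribute j ∈ Ri, else bᵢⱼ.
Initial tableau (one row per fragment):
  row 1: a1 a2 b13 a4 a5
  row 2: a1 a2 a3 b24 a5
  row 3: b31 b32 a3 b34 a5
Rows 1 and 2 agree on A; apply A→D and equate their D entries.
Rows 1 and 2 agree on D; apply D→C, E and equate their C, E entries.
Row 1 is now all distinguished symbols — the join is lossless.

Yes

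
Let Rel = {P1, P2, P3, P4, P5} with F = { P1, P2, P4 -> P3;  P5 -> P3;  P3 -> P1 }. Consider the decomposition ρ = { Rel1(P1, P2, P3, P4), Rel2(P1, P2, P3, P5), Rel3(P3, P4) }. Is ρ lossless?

Chase test. Columns are P1, P2, P3, P4, P5; row i has aⱼ where attribute j ∈ Reli, else bᵢⱼ.
Initial tableau (one row per fragment):
  row 1: a1 a2 a3 a4 b15
  row 2: a1 a2 a3 b24 a5
  row 3: b31 b32 a3 a4 b35
Rows 1 and 3 agree on P3; apply P3→P1 and equate their P1 entries.
No row becomes fully distinguished — the join is lossy.

No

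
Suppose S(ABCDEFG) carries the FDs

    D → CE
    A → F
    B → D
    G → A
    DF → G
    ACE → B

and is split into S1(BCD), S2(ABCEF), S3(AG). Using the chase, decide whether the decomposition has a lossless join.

Chase test. Columns are ABCDEFG; row i has aⱼ where attribute j ∈ Si, else bᵢⱼ.
Initial tableau (one row per fragment):
  row 1: b11 a2 a3 a4 b15 b16 b17
  row 2: a1 a2 a3 b24 a5 a6 b27
  row 3: a1 b32 b33 b34 b35 b36 a7
Rows 2 and 3 agree on A; apply A→F and equate their F entries.
Rows 1 and 2 agree on B; apply B→D and equate their D entries.
Rows 1 and 2 agree on D; apply D→CE and equate their CE entries.
No row becomes fully distinguished — the join is lossy.

No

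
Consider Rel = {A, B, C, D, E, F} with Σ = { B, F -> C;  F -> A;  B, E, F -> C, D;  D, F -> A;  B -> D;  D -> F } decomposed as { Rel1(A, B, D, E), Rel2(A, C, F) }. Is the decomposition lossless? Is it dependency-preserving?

lossy and not dependency-preserving

Lossless test: (A)⁺ = {A}, which is a superkey of neither fragment — lossy.
Dependency preservation: the restricted closure of {B, F} across the fragments never reaches {C}, so B, F → C cannot be enforced without a join — not preserved.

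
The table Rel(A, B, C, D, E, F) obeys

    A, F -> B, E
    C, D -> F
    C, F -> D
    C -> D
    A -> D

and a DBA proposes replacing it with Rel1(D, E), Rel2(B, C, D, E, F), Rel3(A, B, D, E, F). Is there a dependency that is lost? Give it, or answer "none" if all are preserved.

none

A, F → B, E lies within Rel3.
C, D → F lies within Rel2.
C, F → D lies within Rel2.
C → D lies within Rel2.
A → D lies within Rel3.
Every dependency is enforceable on the fragments, so the decomposition is dependency-preserving.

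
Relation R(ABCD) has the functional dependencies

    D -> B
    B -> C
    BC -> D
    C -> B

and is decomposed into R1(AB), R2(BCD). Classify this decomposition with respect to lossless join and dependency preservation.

lossless and dependency-preserving

Lossless test: (B)⁺ = {BCD}, which contains all of one fragment — lossless.
Dependency preservation: every FD's attributes lie within a single fragment, so each can be enforced locally — preserved.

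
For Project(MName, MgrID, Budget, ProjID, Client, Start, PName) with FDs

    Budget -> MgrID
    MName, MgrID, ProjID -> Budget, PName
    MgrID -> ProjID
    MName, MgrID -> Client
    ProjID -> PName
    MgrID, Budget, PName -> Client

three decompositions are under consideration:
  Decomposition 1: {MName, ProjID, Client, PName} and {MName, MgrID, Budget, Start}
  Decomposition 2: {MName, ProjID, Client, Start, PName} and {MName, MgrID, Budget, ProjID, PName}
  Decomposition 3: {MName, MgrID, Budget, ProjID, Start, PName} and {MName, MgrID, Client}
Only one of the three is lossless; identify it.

Decomposition 3

Decomposition 1: common = {MName}, closure = {MName} → lossy.
Decomposition 2: common = {MName, ProjID, PName}, closure = {MName, ProjID, PName} → lossy.
Decomposition 3: common = {MName, MgrID}, closure = {MName, MgrID, Budget, ProjID, Client, PName} → lossless.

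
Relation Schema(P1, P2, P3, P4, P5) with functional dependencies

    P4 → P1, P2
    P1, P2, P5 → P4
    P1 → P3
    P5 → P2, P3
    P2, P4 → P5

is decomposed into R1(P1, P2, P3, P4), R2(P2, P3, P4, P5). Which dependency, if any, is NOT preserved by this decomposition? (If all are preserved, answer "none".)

P1, P2, P5 → P4

Check P1, P2, P5 → P4: no single fragment contains all of {P1, P2, P4, P5}, and the restricted closure of {P1, P2, P5} across the fragments never reaches {P4}.
P4 → P1, P2 is preserved.
P1 → P3 is preserved.
P5 → P2, P3 is preserved.
P2, P4 → P5 is preserved.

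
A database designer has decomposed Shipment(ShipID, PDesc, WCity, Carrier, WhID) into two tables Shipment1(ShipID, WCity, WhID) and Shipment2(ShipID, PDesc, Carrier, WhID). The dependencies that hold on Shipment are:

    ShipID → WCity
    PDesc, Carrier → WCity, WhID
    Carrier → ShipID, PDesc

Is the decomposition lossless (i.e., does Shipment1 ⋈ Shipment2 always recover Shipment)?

Common attributes: Shipment1 ∩ Shipment2 = {ShipID, WhID}.
Closure of {ShipID, WhID}: ShipID → WCity applies, adding WCity. So (ShipID, WhID)⁺ = {ShipID, WCity, WhID}.
This closure contains every attribute of Shipment1, so Shipment1 ∩ Shipment2 → Shipment1. The join is lossless.

Yes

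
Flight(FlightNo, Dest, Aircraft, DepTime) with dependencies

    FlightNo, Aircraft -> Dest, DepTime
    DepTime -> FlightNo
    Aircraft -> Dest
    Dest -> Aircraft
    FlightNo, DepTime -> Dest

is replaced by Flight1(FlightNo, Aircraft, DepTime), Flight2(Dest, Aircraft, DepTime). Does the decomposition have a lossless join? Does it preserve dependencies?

Lossless test: (Aircraft, DepTime)⁺ = {FlightNo, Dest, Aircraft, DepTime}, which contains all of one fragment — lossless.
Dependency preservation: FlightNo, Aircraft → Dest, DepTime; FlightNo, DepTime → Dest are not contained in any single fragment, but the restricted closure of each left-hand side across the fragments still reaches the right-hand side; the remaining FDs each lie inside some fragment. All dependencies are preserved.

lossless and dependency-preserving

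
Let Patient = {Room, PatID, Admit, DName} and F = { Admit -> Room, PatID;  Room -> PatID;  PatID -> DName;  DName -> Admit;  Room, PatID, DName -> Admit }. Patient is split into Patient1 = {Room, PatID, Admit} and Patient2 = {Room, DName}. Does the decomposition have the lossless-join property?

Common attributes: Patient1 ∩ Patient2 = {Room}.
Closure of {Room}: Room → PatID applies, adding PatID; PatID → DName applies, adding DName; DName → Admit applies, adding Admit. So (Room)⁺ = {Room, PatID, Admit, DName}.
This closure contains every attribute of Patient1, so Patient1 ∩ Patient2 → Patient1. The join is lossless.

Yes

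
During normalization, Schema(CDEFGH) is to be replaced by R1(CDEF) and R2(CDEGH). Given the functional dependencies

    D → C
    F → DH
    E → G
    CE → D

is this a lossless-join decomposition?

No

Common attributes: R1 ∩ R2 = {CDE}.
Closure of {CDE}: E → G applies, adding G. So (CDE)⁺ = {CDEG}.
The closure contains neither all of R1 = {CDEF} nor all of R2 = {CDEGH}, so the common attributes are not a superkey of either fragment. The join is lossy.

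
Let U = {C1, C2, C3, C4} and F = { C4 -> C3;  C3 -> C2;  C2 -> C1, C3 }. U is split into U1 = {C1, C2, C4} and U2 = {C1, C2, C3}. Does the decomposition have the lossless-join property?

Common attributes: U1 ∩ U2 = {C1, C2}.
Closure of {C1, C2}: C2 → C1, C3 applies, adding C3. So (C1, C2)⁺ = {C1, C2, C3}.
This closure contains every attribute of U2, so U1 ∩ U2 → U2. The join is lossless.

Yes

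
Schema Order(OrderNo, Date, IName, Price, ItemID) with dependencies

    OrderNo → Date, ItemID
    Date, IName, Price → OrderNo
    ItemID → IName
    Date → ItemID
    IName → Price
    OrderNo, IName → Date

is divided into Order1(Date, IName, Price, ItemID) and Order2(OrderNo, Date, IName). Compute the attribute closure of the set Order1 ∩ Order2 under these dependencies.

OrderNo, Date, IName, Price, ItemID

Order1 ∩ Order2 = {Date, IName}.
Date → ItemID applies, adding ItemID
IName → Price applies, adding Price
Date, IName, Price → OrderNo applies, adding OrderNo
Closure: {OrderNo, Date, IName, Price, ItemID}.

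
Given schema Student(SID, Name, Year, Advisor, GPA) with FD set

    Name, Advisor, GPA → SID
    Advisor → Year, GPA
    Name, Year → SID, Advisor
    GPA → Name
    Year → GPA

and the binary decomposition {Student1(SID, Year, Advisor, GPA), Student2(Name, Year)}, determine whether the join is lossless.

Yes

Common attributes: Student1 ∩ Student2 = {Year}.
Closure of {Year}: Year → GPA applies, adding GPA; GPA → Name applies, adding Name; Name, Year → SID, Advisor applies, adding SID, Advisor. So (Year)⁺ = {SID, Name, Year, Advisor, GPA}.
This closure contains every attribute of Student1, so Student1 ∩ Student2 → Student1. The join is lossless.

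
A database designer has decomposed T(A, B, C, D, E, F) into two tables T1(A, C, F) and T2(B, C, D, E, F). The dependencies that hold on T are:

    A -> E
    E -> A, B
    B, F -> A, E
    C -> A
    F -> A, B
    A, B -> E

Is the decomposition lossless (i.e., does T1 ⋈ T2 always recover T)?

Yes

Common attributes: T1 ∩ T2 = {C, F}.
Closure of {C, F}: C → A applies, adding A; F → A, B applies, adding B; A, B → E applies, adding E. So (C, F)⁺ = {A, B, C, E, F}.
This closure contains every attribute of T1, so T1 ∩ T2 → T1. The join is lossless.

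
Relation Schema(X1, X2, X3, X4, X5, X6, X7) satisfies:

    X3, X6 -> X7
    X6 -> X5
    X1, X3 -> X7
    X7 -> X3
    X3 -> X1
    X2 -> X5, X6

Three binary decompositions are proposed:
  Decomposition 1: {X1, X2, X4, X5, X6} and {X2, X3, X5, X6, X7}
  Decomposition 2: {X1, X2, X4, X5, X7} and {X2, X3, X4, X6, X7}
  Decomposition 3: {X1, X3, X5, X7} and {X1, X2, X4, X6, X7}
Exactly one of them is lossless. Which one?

Decomposition 2

Decomposition 1: common = {X2, X5, X6}, closure = {X2, X5, X6} → lossy.
Decomposition 2: common = {X2, X4, X7}, closure = {X1, X2, X3, X4, X5, X6, X7} → lossless.
Decomposition 3: common = {X1, X7}, closure = {X1, X3, X7} → lossy.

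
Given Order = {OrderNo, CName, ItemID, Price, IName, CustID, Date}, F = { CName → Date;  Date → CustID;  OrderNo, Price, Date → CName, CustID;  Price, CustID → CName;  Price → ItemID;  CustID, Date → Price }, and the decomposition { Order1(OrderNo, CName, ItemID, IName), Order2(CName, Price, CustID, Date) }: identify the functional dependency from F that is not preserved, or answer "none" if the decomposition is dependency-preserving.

Check Price → ItemID: no single fragment contains all of {ItemID, Price}, and the restricted closure of {Price} across the fragments never reaches {ItemID}.
CName → Date is preserved.
Date → CustID is preserved.
OrderNo, Price, Date → CName, CustID is preserved.
Price, CustID → CName is preserved.
CustID, Date → Price is preserved.

Price → ItemID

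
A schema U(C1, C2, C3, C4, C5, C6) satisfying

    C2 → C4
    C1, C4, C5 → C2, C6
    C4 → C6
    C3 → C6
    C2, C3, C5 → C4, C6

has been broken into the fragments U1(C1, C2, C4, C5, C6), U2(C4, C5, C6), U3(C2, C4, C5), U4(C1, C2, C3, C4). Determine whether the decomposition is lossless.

No

Chase test. Columns are C1, C2, C3, C4, C5, C6; row i has aⱼ where attribute j ∈ Ui, else bᵢⱼ.
Initial tableau (one row per fragment):
  row 1: a1 a2 b13 a4 a5 a6
  row 2: b21 b22 b23 a4 a5 a6
  row 3: b31 a2 b33 a4 a5 b36
  row 4: a1 a2 a3 a4 b45 b46
Rows 1 and 3 agree on C4; apply C4→C6 and equate their C6 entries.
Rows 1 and 4 agree on C4; apply C4→C6 and equate their C6 entries.
No row becomes fully distinguished — the join is lossy.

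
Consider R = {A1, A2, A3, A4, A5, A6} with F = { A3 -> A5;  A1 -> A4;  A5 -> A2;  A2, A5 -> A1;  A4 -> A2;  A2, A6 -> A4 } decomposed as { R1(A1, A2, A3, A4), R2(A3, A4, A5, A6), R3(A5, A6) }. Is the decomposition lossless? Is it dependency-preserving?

Lossless test (chase): Rows 1 and 2 agree on A3; apply A3→A5 and equate their A5 entries. Rows 1 and 2 agree on A5; apply A5→A2 and equate their A2 entries. Rows 1 and 3 agree on A5; apply A5→A2 and equate their A2 entries. Rows 1 and 2 agree on A2, A5; apply A2, A5→A1 and equate their A1 entries. Rows 1 and 3 agree on A2, A5; apply A2, A5→A1 and equate their A1 entries. Rows 2 and 3 agree on A2, A6; apply A2, A6→A4 and equate their A4 entries. Row 2 is now all distinguished symbols — the join is lossless.
Dependency preservation: the restricted closure of {A2, A5} across the fragments never reaches {A1}, so A2, A5 → A1 cannot be enforced without a join — not preserved.

lossless but not dependency-preserving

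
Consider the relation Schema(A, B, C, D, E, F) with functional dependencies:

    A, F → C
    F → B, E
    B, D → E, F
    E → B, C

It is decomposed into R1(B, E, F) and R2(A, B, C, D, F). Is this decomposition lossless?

Common attributes: R1 ∩ R2 = {B, F}.
Closure of {B, F}: F → B, E applies, adding E; E → B, C applies, adding C. So (B, F)⁺ = {B, C, E, F}.
This closure contains every attribute of R1, so R1 ∩ R2 → R1. The join is lossless.

Yes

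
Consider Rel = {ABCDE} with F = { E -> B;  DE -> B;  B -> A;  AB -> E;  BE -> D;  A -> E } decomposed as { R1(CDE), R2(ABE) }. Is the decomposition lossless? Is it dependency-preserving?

Lossless test: (E)⁺ = {ABDE}, which contains all of one fragment — lossless.
Dependency preservation: DE → B; BE → D are not contained in any single fragment, but the restricted closure of each left-hand side across the fragments still reaches the right-hand side; the remaining FDs each lie inside some fragment. All dependencies are preserved.

lossless and dependency-preserving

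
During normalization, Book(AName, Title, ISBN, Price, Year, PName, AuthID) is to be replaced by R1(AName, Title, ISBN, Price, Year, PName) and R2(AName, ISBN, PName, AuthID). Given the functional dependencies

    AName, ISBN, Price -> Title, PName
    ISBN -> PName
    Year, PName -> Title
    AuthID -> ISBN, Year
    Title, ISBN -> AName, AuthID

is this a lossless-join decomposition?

No

Common attributes: R1 ∩ R2 = {AName, ISBN, PName}.
No dependency enlarges {AName, ISBN, PName}, so (AName, ISBN, PName)⁺ = {AName, ISBN, PName}.
The closure contains neither all of R1 = {AName, Title, ISBN, Price, Year, PName} nor all of R2 = {AName, ISBN, PName, AuthID}, so the common attributes are not a superkey of either fragment. The join is lossy.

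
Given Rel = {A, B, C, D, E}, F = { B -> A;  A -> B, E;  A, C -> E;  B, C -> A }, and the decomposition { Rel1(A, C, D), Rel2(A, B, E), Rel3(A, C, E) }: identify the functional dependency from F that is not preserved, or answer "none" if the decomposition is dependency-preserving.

B → A lies within Rel2.
A → B, E lies within Rel2.
A, C → E lies within Rel3.
B, C → A: restricted closure across fragments reaches A.
Every dependency is enforceable on the fragments, so the decomposition is dependency-preserving.

none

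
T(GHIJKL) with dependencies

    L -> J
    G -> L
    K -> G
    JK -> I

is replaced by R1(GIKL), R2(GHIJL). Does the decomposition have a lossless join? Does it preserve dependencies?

Lossless test: (GIL)⁺ = {GIJL}, which is a superkey of neither fragment — lossy.
Dependency preservation: JK → I is not contained in any single fragment, but the restricted closure of its left-hand side across the fragments still reaches the right-hand side; the remaining FDs each lie inside some fragment. All dependencies are preserved.

lossy but dependency-preserving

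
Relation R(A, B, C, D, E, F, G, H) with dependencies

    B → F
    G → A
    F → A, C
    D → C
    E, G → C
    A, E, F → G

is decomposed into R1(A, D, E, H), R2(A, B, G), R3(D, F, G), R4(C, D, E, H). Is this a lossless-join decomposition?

No

Chase test. Columns are A, B, C, D, E, F, G, H; row i has aⱼ where attribute j ∈ Ri, else bᵢⱼ.
Initial tableau (one row per fragment):
  row 1: a1 b12 b13 a4 a5 b16 b17 a8
  row 2: a1 a2 b23 b24 b25 b26 a7 b28
  row 3: b31 b32 b33 a4 b35 a6 a7 b38
  row 4: b41 b42 a3 a4 a5 b46 b47 a8
Rows 2 and 3 agree on G; apply G→A and equate their A entries.
Rows 1 and 3 agree on D; apply D→C and equate their C entries.
Rows 1 and 4 agree on D; apply D→C and equate their C entries.
No row becomes fully distinguished — the join is lossy.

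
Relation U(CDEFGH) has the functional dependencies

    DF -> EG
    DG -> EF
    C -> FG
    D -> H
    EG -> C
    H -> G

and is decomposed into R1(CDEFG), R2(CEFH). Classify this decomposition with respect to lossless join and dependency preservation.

lossy and not dependency-preserving

Lossless test: (CEF)⁺ = {CEFG}, which is a superkey of neither fragment — lossy.
Dependency preservation: the restricted closure of {D} across the fragments never reaches {H}, so D → H cannot be enforced without a join — not preserved.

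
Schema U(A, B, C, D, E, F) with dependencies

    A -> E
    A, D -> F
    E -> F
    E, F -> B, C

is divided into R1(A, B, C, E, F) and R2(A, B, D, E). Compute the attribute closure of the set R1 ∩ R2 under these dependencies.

A, B, C, E, F

R1 ∩ R2 = {A, B, E}.
E → F applies, adding F
E, F → B, C applies, adding C
Closure: {A, B, C, E, F}.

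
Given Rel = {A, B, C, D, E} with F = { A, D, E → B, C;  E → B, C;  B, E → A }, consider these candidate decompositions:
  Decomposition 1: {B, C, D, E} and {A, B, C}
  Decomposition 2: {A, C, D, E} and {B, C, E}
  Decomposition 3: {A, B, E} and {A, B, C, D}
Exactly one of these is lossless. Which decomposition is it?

Decomposition 2

Decomposition 1: common = {B, C}, closure = {B, C} → lossy.
Decomposition 2: common = {C, E}, closure = {A, B, C, E} → lossless.
Decomposition 3: common = {A, B}, closure = {A, B} → lossy.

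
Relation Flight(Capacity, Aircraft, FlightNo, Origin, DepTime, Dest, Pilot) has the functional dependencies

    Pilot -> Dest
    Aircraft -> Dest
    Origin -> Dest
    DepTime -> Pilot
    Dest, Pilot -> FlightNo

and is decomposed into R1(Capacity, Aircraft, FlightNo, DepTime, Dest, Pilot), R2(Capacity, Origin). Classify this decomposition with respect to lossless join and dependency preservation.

Lossless test: (Capacity)⁺ = {Capacity}, which is a superkey of neither fragment — lossy.
Dependency preservation: the restricted closure of {Origin} across the fragments never reaches {Dest}, so Origin → Dest cannot be enforced without a join — not preserved.

lossy and not dependency-preserving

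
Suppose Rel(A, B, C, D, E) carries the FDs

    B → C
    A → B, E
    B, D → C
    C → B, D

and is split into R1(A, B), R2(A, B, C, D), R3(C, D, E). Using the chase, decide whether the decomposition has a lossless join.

Chase test. Columns are A, B, C, D, E; row i has aⱼ where attribute j ∈ Ri, else bᵢⱼ.
Initial tableau (one row per fragment):
  row 1: a1 a2 b13 b14 b15
  row 2: a1 a2 a3 a4 b25
  row 3: b31 b32 a3 a4 a5
Rows 1 and 2 agree on B; apply B→C and equate their C entries.
Rows 1 and 2 agree on A; apply A→B, E and equate their B, E entries.
Rows 1 and 2 agree on C; apply C→B, D and equate their B, D entries.
Rows 1 and 3 agree on C; apply C→B, D and equate their B, D entries.
No row becomes fully distinguished — the join is lossy.

No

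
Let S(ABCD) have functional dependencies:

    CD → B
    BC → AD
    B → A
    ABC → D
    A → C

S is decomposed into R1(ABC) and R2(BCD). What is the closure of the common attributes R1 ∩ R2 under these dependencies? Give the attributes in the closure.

R1 ∩ R2 = {BC}.
BC → AD applies, adding AD
Closure: {ABCD}.

ABCD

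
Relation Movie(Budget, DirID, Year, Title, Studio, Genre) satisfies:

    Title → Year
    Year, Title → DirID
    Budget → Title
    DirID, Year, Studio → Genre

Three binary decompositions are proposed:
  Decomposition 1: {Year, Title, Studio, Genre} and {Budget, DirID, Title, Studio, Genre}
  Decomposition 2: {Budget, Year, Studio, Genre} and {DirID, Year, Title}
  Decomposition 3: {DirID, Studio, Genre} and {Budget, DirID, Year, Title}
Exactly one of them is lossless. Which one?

Decomposition 1

Decomposition 1: common = {Title, Studio, Genre}, closure = {DirID, Year, Title, Studio, Genre} → lossless.
Decomposition 2: common = {Year}, closure = {Year} → lossy.
Decomposition 3: common = {DirID}, closure = {DirID} → lossy.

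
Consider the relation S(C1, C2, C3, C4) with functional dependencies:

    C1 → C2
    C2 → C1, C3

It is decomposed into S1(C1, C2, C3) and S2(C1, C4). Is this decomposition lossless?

Yes

Common attributes: S1 ∩ S2 = {C1}.
Closure of {C1}: C1 → C2 applies, adding C2; C2 → C1, C3 applies, adding C3. So (C1)⁺ = {C1, C2, C3}.
This closure contains every attribute of S1, so S1 ∩ S2 → S1. The join is lossless.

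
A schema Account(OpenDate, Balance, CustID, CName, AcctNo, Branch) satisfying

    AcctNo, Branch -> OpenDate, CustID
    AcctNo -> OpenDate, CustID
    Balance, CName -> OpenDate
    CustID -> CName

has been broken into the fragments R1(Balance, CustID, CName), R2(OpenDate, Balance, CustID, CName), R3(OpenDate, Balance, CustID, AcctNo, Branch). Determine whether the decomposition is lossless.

Yes

Chase test. Columns are OpenDate, Balance, CustID, CName, AcctNo, Branch; row i has aⱼ where attribute j ∈ Ri, else bᵢⱼ.
Initial tableau (one row per fragment):
  row 1: b11 a2 a3 a4 b15 b16
  row 2: a1 a2 a3 a4 b25 b26
  row 3: a1 a2 a3 b34 a5 a6
Rows 1 and 2 agree on Balance, CName; apply Balance, CName→OpenDate and equate their OpenDate entries.
Rows 1 and 3 agree on CustID; apply CustID→CName and equate their CName entries.
Row 3 is now all distinguished symbols — the join is lossless.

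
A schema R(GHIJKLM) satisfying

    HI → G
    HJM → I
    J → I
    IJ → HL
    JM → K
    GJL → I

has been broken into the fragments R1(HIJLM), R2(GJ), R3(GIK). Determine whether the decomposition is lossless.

Chase test. Columns are GHIJKLM; row i has aⱼ where attribute j ∈ Ri, else bᵢⱼ.
Initial tableau (one row per fragment):
  row 1: b11 a2 a3 a4 b15 a6 a7
  row 2: a1 b22 b23 a4 b25 b26 b27
  row 3: a1 b32 a3 b34 a5 b36 b37
Rows 1 and 2 agree on J; apply J→I and equate their I entries.
Rows 1 and 2 agree on IJ; apply IJ→HL and equate their HL entries.
Rows 1 and 2 agree on HI; apply HI→G and equate their G entries.
No row becomes fully distinguished — the join is lossy.

No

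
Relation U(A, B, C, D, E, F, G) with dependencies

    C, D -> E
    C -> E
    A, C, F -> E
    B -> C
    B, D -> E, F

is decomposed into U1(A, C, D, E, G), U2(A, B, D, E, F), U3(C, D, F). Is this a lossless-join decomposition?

No

Chase test. Columns are A, B, C, D, E, F, G; row i has aⱼ where attribute j ∈ Ui, else bᵢⱼ.
Initial tableau (one row per fragment):
  row 1: a1 b12 a3 a4 a5 b16 a7
  row 2: a1 a2 b23 a4 a5 a6 b27
  row 3: b31 b32 a3 a4 b35 a6 b37
Rows 1 and 3 agree on C, D; apply C, D→E and equate their E entries.
No row becomes fully distinguished — the join is lossy.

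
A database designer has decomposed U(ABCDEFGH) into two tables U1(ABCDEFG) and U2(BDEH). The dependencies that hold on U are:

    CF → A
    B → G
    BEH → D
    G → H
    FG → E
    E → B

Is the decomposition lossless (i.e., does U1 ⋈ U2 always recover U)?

Yes

Common attributes: U1 ∩ U2 = {BDE}.
Closure of {BDE}: B → G applies, adding G; G → H applies, adding H. So (BDE)⁺ = {BDEGH}.
This closure contains every attribute of U2, so U1 ∩ U2 → U2. The join is lossless.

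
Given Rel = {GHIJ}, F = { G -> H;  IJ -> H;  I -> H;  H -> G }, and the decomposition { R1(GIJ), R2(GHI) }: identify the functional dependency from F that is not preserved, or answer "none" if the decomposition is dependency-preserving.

none

G → H lies within R2.
IJ → H: restricted closure across fragments reaches H.
I → H lies within R2.
H → G lies within R2.
Every dependency is enforceable on the fragments, so the decomposition is dependency-preserving.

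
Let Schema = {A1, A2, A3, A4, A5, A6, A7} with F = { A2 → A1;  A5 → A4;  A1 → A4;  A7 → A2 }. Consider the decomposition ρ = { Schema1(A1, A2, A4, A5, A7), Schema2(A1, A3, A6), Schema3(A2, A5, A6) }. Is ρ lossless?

Chase test. Columns are A1, A2, A3, A4, A5, A6, A7; row i has aⱼ where attribute j ∈ Schemai, else bᵢⱼ.
Initial tableau (one row per fragment):
  row 1: a1 a2 b13 a4 a5 b16 a7
  row 2: a1 b22 a3 b24 b25 a6 b27
  row 3: b31 a2 b33 b34 a5 a6 b37
Rows 1 and 3 agree on A2; apply A2→A1 and equate their A1 entries.
Rows 1 and 3 agree on A5; apply A5→A4 and equate their A4 entries.
Rows 1 and 2 agree on A1; apply A1→A4 and equate their A4 entries.
No row becomes fully distinguished — the join is lossy.

No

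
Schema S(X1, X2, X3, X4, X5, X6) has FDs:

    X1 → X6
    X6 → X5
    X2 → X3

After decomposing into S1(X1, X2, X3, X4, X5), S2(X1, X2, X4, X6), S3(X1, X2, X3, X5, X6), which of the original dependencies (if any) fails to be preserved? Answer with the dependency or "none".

X1 → X6 lies within S2.
X6 → X5 lies within S3.
X2 → X3 lies within S1.
Every dependency is enforceable on the fragments, so the decomposition is dependency-preserving.

none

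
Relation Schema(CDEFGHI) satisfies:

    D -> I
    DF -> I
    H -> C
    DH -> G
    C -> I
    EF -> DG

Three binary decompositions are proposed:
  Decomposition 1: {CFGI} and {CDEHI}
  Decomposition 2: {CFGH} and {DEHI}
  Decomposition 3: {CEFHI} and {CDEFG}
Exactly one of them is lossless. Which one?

Decomposition 3

Decomposition 1: common = {CI}, closure = {CI} → lossy.
Decomposition 2: common = {H}, closure = {CHI} → lossy.
Decomposition 3: common = {CEF}, closure = {CDEFGI} → lossless.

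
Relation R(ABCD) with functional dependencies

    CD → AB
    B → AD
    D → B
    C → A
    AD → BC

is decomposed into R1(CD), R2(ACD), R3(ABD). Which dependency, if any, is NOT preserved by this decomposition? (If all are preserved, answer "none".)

none

CD → AB: restricted closure across fragments reaches AB.
B → AD lies within R3.
D → B lies within R3.
C → A lies within R2.
AD → BC: restricted closure across fragments reaches BC.
Every dependency is enforceable on the fragments, so the decomposition is dependency-preserving.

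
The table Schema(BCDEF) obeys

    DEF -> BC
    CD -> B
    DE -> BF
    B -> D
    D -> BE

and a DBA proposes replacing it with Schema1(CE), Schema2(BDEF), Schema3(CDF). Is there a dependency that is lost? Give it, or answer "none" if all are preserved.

DEF → BC: restricted closure across fragments reaches BC.
CD → B: restricted closure across fragments reaches B.
DE → BF lies within Schema2.
B → D lies within Schema2.
D → BE lies within Schema2.
Every dependency is enforceable on the fragments, so the decomposition is dependency-preserving.

none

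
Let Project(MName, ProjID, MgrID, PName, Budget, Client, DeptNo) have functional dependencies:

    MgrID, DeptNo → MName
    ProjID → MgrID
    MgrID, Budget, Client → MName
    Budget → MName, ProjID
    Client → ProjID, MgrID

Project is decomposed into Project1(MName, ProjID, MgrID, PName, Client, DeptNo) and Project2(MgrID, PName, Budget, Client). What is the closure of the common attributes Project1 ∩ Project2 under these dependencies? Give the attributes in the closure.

Project1 ∩ Project2 = {MgrID, PName, Client}.
Client → ProjID, MgrID applies, adding ProjID
Closure: {ProjID, MgrID, PName, Client}.

ProjID, MgrID, PName, Client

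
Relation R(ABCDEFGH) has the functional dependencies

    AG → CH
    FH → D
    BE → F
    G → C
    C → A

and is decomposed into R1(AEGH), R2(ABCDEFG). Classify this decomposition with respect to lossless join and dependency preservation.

Lossless test: (AEG)⁺ = {ACEGH}, which contains all of one fragment — lossless.
Dependency preservation: the restricted closure of {FH} across the fragments never reaches {D}, so FH → D cannot be enforced without a join — not preserved.

lossless but not dependency-preserving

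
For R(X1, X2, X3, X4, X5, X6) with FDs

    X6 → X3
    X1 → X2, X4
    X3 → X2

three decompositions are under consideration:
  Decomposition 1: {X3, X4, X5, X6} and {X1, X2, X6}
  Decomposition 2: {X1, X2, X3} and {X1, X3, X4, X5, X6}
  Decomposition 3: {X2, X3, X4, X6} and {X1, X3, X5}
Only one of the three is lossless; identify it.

Decomposition 1: common = {X6}, closure = {X2, X3, X6} → lossy.
Decomposition 2: common = {X1, X3}, closure = {X1, X2, X3, X4} → lossless.
Decomposition 3: common = {X3}, closure = {X2, X3} → lossy.

Decomposition 2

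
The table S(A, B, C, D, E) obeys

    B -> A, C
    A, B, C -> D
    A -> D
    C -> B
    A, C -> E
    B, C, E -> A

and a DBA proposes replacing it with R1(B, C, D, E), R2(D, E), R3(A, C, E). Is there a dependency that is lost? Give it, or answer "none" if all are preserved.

A -> D

Check A → D: no single fragment contains all of {A, D}, and the restricted closure of {A} across the fragments never reaches {D}.
B → A, C is preserved.
A, B, C → D is preserved.
C → B is preserved.
A, C → E is preserved.
B, C, E → A is preserved.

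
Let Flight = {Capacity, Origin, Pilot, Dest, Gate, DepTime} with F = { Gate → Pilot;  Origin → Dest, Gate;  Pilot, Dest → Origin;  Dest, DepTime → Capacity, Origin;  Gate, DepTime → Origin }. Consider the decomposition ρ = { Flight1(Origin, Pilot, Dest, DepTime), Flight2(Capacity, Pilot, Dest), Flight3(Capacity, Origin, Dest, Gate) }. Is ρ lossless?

No

Chase test. Columns are Capacity, Origin, Pilot, Dest, Gate, DepTime; row i has aⱼ where attribute j ∈ Flighti, else bᵢⱼ.
Initial tableau (one row per fragment):
  row 1: b11 a2 a3 a4 b15 a6
  row 2: a1 b22 a3 a4 b25 b26
  row 3: a1 a2 b33 a4 a5 b36
Rows 1 and 3 agree on Origin; apply Origin→Dest, Gate and equate their Dest, Gate entries.
Rows 1 and 2 agree on Pilot, Dest; apply Pilot, Dest→Origin and equate their Origin entries.
Rows 1 and 3 agree on Gate; apply Gate→Pilot and equate their Pilot entries.
Rows 1 and 2 agree on Origin; apply Origin→Dest, Gate and equate their Dest, Gate entries.
No row becomes fully distinguished — the join is lossy.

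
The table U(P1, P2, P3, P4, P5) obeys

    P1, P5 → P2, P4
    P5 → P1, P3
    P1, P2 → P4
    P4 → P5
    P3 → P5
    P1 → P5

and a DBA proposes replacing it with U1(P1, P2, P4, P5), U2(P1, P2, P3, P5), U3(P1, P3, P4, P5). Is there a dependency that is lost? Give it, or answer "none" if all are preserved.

P1, P5 → P2, P4 lies within U1.
P5 → P1, P3 lies within U2.
P1, P2 → P4 lies within U1.
P4 → P5 lies within U1.
P3 → P5 lies within U2.
P1 → P5 lies within U1.
Every dependency is enforceable on the fragments, so the decomposition is dependency-preserving.

none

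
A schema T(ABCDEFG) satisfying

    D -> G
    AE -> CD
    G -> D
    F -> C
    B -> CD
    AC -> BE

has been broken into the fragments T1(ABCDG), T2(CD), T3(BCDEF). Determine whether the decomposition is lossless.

Chase test. Columns are ABCDEFG; row i has aⱼ where attribute j ∈ Ti, else bᵢⱼ.
Initial tableau (one row per fragment):
  row 1: a1 a2 a3 a4 b15 b16 a7
  row 2: b21 b22 a3 a4 b25 b26 b27
  row 3: b31 a2 a3 a4 a5 a6 b37
Rows 1 and 2 agree on D; apply D→G and equate their G entries.
Rows 1 and 3 agree on D; apply D→G and equate their G entries.
No row becomes fully distinguished — the join is lossy.

No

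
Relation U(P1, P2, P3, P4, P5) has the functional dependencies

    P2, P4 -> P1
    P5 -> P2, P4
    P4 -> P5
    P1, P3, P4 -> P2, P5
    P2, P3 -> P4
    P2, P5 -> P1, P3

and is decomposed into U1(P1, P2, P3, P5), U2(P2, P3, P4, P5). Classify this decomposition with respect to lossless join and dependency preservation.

Lossless test: (P2, P3, P5)⁺ = {P1, P2, P3, P4, P5}, which contains all of one fragment — lossless.
Dependency preservation: P2, P4 → P1; P1, P3, P4 → P2, P5 are not contained in any single fragment, but the restricted closure of each left-hand side across the fragments still reaches the right-hand side; the remaining FDs each lie inside some fragment. All dependencies are preserved.

lossless and dependency-preserving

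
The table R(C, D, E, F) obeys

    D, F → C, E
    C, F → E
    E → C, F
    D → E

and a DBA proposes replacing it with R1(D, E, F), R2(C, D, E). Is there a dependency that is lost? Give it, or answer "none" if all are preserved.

C, F → E

Check C, F → E: no single fragment contains all of {C, E, F}, and the restricted closure of {C, F} across the fragments never reaches {E}.
D, F → C, E is preserved.
E → C, F is preserved.
D → E is preserved.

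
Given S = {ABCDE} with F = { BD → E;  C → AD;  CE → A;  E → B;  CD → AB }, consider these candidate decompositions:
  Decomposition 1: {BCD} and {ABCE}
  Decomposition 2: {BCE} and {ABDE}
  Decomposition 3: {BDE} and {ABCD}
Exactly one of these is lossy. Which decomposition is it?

Decomposition 2

Decomposition 1: common = {BC}, closure = {ABCDE} → lossless.
Decomposition 2: common = {BE}, closure = {BE} → lossy.
Decomposition 3: common = {BD}, closure = {BDE} → lossless.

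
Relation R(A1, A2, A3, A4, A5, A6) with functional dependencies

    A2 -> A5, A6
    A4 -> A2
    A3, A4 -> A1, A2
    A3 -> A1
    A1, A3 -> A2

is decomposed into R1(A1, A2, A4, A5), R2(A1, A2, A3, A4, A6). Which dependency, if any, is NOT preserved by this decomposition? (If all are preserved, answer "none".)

A2 → A5, A6: restricted closure across fragments reaches A5, A6.
A4 → A2 lies within R1.
A3, A4 → A1, A2 lies within R2.
A3 → A1 lies within R2.
A1, A3 → A2 lies within R2.
Every dependency is enforceable on the fragments, so the decomposition is dependency-preserving.

none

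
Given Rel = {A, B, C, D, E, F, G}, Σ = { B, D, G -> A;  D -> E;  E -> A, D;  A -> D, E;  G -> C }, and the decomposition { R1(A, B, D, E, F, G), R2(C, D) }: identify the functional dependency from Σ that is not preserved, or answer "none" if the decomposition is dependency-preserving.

Check G → C: no single fragment contains all of {C, G}, and the restricted closure of {G} across the fragments never reaches {C}.
B, D, G → A is preserved.
D → E is preserved.
E → A, D is preserved.
A → D, E is preserved.

G -> C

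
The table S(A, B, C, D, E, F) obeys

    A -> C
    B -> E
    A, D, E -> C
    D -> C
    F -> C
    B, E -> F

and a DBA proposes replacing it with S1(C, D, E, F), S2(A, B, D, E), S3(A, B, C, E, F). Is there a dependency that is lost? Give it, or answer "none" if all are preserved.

none

A → C lies within S3.
B → E lies within S2.
A, D, E → C: restricted closure across fragments reaches C.
D → C lies within S1.
F → C lies within S1.
B, E → F lies within S3.
Every dependency is enforceable on the fragments, so the decomposition is dependency-preserving.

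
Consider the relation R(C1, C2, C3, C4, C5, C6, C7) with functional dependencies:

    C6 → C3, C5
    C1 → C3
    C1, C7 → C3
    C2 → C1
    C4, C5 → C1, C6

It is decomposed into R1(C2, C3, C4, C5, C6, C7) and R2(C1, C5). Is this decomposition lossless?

No

Common attributes: R1 ∩ R2 = {C5}.
No dependency enlarges {C5}, so (C5)⁺ = {C5}.
The closure contains neither all of R1 = {C2, C3, C4, C5, C6, C7} nor all of R2 = {C1, C5}, so the common attributes are not a superkey of either fragment. The join is lossy.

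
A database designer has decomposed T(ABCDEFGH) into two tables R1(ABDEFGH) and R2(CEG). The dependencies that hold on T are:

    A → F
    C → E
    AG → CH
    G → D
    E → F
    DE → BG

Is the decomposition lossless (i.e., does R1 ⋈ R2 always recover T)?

Common attributes: R1 ∩ R2 = {EG}.
Closure of {EG}: G → D applies, adding D; E → F applies, adding F; DE → BG applies, adding B. So (EG)⁺ = {BDEFG}.
The closure contains neither all of R1 = {ABDEFGH} nor all of R2 = {CEG}, so the common attributes are not a superkey of either fragment. The join is lossy.

No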